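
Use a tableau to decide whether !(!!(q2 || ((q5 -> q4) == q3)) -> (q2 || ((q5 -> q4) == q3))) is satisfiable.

Unsatisfiable

Initial set: {!(!!(q2 || ((q5 -> q4) == q3)) -> (q2 || ((q5 -> q4) == q3)))}.
!(!!(q2 || ((q5 -> q4) == q3)) -> (q2 || ((q5 -> q4) == q3))): α-rule — add !!(q2 || ((q5 -> q4) == q3)), !(q2 || ((q5 -> q4) == q3)).
!!(q2 || ((q5 -> q4) == q3)): drop double negation, giving (q2 || ((q5 -> q4) == q3)).
!(q2 || ((q5 -> q4) == q3)): α-rule — add !q2, !((q5 -> q4) == q3).
(q2 || ((q5 -> q4) == q3)): β-rule — branch into q2  //  ((q5 -> q4) == q3).
  branch 1 (add q2):
    × closes — contains both q2 and !q2.
  branch 2 (add ((q5 -> q4) == q3)):
    !((q5 -> q4) == q3): β-rule — branch into (q5 -> q4), !q3  //  !(q5 -> q4), q3.
      branch 2.1 (add (q5 -> q4), !q3):
        ((q5 -> q4) == q3): β-rule — branch into (q5 -> q4), q3  //  !(q5 -> q4), !q3.
          branch 2.1.1 (add (q5 -> q4), q3):
            × closes — contains both q3 and !q3.
          branch 2.1.2 (add !(q5 -> q4), !q3):
            !(q5 -> q4): α-rule — add q5, !q4.
            (q5 -> q4): β-rule — branch into !q5  //  q4.
              branch 2.1.2.1 (add !q5):
                × closes — contains both q5 and !q5.
              branch 2.1.2.2 (add q4):
                × closes — contains both q4 and !q4.
      branch 2.2 (add !(q5 -> q4), q3):
        !(q5 -> q4): α-rule — add q5, !q4.
        ((q5 -> q4) == q3): β-rule — branch into (q5 -> q4), q3  //  !(q5 -> q4), !q3.
          branch 2.2.1 (add (q5 -> q4), q3):
            (q5 -> q4): β-rule — branch into !q5  //  q4.
              branch 2.2.1.1 (add !q5):
                × closes — contains both q5 and !q5.
              branch 2.2.1.2 (add q4):
                × closes — contains both q4 and !q4.
          branch 2.2.2 (add !(q5 -> q4), !q3):
            × closes — contains both q3 and !q3.
All 7 branches close.
Every branch closed; the formula is unsatisfiable.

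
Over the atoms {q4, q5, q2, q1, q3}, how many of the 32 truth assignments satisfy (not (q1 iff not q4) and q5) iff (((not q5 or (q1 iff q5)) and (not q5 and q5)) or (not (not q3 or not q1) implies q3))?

8

Initial set: {((not (q1 iff not q4) and q5) iff (((not q5 or (q1 iff q5)) and (not q5 and q5)) or (not (not q3 or not q1) implies q3)))}.
((not (q1 iff not q4) and q5) iff (((not q5 or (q1 iff q5)) and (not q5 and q5)) or (not (not q3 or not q1) implies q3))): β-rule — branch into (not (q1 iff not q4) and q5), (((not q5 or (q1 iff q5)) and (not q5 and q5)) or (not (not q3 or not q1) implies q3))  //  not (not (q1 iff not q4) and q5), not (((not q5 or (q1 iff q5)) and (not q5 and q5)) or (not (not q3 or not q1) implies q3)).
  branch 1 (add (not (q1 iff not q4) and q5), (((not q5 or (q1 iff q5)) and (not q5 and q5)) or (not (not q3 or not q1) implies q3))):
    (not (q1 iff not q4) and q5): α-rule — add not (q1 iff not q4), q5.
    (((not q5 or (q1 iff q5)) and (not q5 and q5)) or (not (not q3 or not q1) implies q3)): β-rule — branch into ((not q5 or (q1 iff q5)) and (not q5 and q5))  //  (not (not q3 or not q1) implies q3).
      branch 1.1 (add ((not q5 or (q1 iff q5)) and (not q5 and q5))):
        ((not q5 or (q1 iff q5)) and (not q5 and q5)): α-rule — add (not q5 or (q1 iff q5)), (not q5 and q5).
        (not q5 and q5): α-rule — add not q5, q5.
        × closes — contains both q5 and not q5.
      branch 1.2 (add (not (not q3 or not q1) implies q3)):
        not (q1 iff not q4): β-rule — branch into q1, not not q4  //  not q1, not q4.
          branch 1.2.1 (add q1, not not q4):
            (not (not q3 or not q1) implies q3): β-rule — branch into not not (not q3 or not q1)  //  q3.
              branch 1.2.1.1 (add not not (not q3 or not q1)):
                not not (not q3 or not q1): β-rule — branch into not q3  //  not q1.
                  branch 1.2.1.1.1 (add not q3):
                    ○ open, literals {q1=T, q3=F, q4=T, q5=T}.
                  branch 1.2.1.1.2 (add not q1):
                    × closes — contains both q1 and not q1.
              branch 1.2.1.2 (add q3):
                ○ open, literals {q1=T, q3=T, q4=T, q5=T}.
          branch 1.2.2 (add not q1, not q4):
            (not (not q3 or not q1) implies q3): β-rule — branch into not not (not q3 or not q1)  //  q3.
              branch 1.2.2.1 (add not not (not q3 or not q1)):
                not not (not q3 or not q1): β-rule — branch into not q3  //  not q1.
                  branch 1.2.2.1.1 (add not q3):
                    ○ open, literals {q1=F, q3=F, q4=F, q5=T}.
                  branch 1.2.2.1.2 (add not q1):
                    ○ open, literals {q1=F, q4=F, q5=T}.
              branch 1.2.2.2 (add q3):
                ○ open, literals {q1=F, q3=T, q4=F, q5=T}.
  branch 2 (add not (not (q1 iff not q4) and q5), not (((not q5 or (q1 iff q5)) and (not q5 and q5)) or (not (not q3 or not q1) implies q3))):
    not (((not q5 or (q1 iff q5)) and (not q5 and q5)) or (not (not q3 or not q1) implies q3)): α-rule — add not ((not q5 or (q1 iff q5)) and (not q5 and q5)), not (not (not q3 or not q1) implies q3).
    not (not (not q3 or not q1) implies q3): α-rule — add not (not q3 or not q1), not q3.
    not (not q3 or not q1): α-rule — add not not q3, not not q1.
    × closes — contains both q3 and not q3.
3 branches closed, 5 open.
Each open branch fixes some atoms; the unmentioned ones are free. Counting distinct full assignments: branch {q1=T, q3=F, q4=T, q5=T} (q2) contributes 2 new; branch {q1=T, q3=T, q4=T, q5=T} (q2) contributes 2 new; branch {q1=F, q3=F, q4=F, q5=T} (q2) contributes 2 new; branch {q1=F, q4=F, q5=T} (q2, q3) contributes 2 new; branch {q1=F, q3=T, q4=F, q5=T} (q2) contributes 0 new. Total: 8.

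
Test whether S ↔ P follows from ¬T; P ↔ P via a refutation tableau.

Initial set: {¬T; (P ↔ P); ¬(S ↔ P)}.
(P ↔ P): β-rule — branch into P, P  //  ¬P, ¬P.
  branch 1 (add P, P):
    ¬(S ↔ P): β-rule — branch into S, ¬P  //  ¬S, P.
      branch 1.1 (add S, ¬P):
        × closes — contains both P and ¬P.
      branch 1.2 (add ¬S, P):
        ○ open, literals {P=1, S=0, T=0}.
  branch 2 (add ¬P, ¬P):
    ¬(S ↔ P): β-rule — branch into S, ¬P  //  ¬S, P.
      branch 2.1 (add S, ¬P):
        ○ open, literals {P=0, S=1, T=0}.
      branch 2.2 (add ¬S, P):
        × closes — contains both P and ¬P.
2 branches closed, 2 open.
An open branch gives a countermodel: P=1, S=0, T=0 (unmentioned atoms arbitrary); the premises hold there but the conclusion fails.

No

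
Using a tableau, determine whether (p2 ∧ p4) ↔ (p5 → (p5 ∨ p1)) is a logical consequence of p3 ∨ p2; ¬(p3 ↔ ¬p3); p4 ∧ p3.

No

Initial set: {T (p3 ∨ p2); T ¬(p3 ↔ ¬p3); T (p4 ∧ p3); F ((p2 ∧ p4) ↔ (p5 → (p5 ∨ p1)))}.
T (p4 ∧ p3): α-rule — add T p4, T p3.
T (p3 ∨ p2): β-rule — branch into T p3  //  T p2.
  branch 1 (add T p3):
    T ¬(p3 ↔ ¬p3): β-rule — branch into T p3, F ¬p3  //  F p3, T ¬p3.
      branch 1.1 (add T p3, F ¬p3):
        F ((p2 ∧ p4) ↔ (p5 → (p5 ∨ p1))): β-rule — branch into T (p2 ∧ p4), F (p5 → (p5 ∨ p1))  //  F (p2 ∧ p4), T (p5 → (p5 ∨ p1)).
          branch 1.1.1 (add T (p2 ∧ p4), F (p5 → (p5 ∨ p1))):
            T (p2 ∧ p4): α-rule — add T p2, T p4.
            F (p5 → (p5 ∨ p1)): α-rule — add T p5, F (p5 ∨ p1).
            F (p5 ∨ p1): α-rule — add F p5, F p1.
            × closes — contains both p5 and ¬p5.
          branch 1.1.2 (add F (p2 ∧ p4), T (p5 → (p5 ∨ p1))):
            F (p2 ∧ p4): β-rule — branch into F p2  //  F p4.
              branch 1.1.2.1 (add F p2):
                T (p5 → (p5 ∨ p1)): β-rule — branch into F p5  //  T (p5 ∨ p1).
                  branch 1.1.2.1.1 (add F p5):
                    ○ open, literals {p2=false, p3=true, p4=true, p5=false}.
                  branch 1.1.2.1.2 (add T (p5 ∨ p1)):
                    T (p5 ∨ p1): β-rule — branch into T p5  //  T p1.
                      branch 1.1.2.1.2.1 (add T p5):
                        ○ open, literals {p2=false, p3=true, p4=true, p5=true}.
                      branch 1.1.2.1.2.2 (add T p1):
                        ○ open, literals {p1=true, p2=false, p3=true, p4=true}.
              branch 1.1.2.2 (add F p4):
                × closes — contains both p4 and ¬p4.
      branch 1.2 (add F p3, T ¬p3):
        × closes — contains both p3 and ¬p3.
  branch 2 (add T p2):
    T ¬(p3 ↔ ¬p3): β-rule — branch into T p3, F ¬p3  //  F p3, T ¬p3.
      branch 2.1 (add T p3, F ¬p3):
        F ((p2 ∧ p4) ↔ (p5 → (p5 ∨ p1))): β-rule — branch into T (p2 ∧ p4), F (p5 → (p5 ∨ p1))  //  F (p2 ∧ p4), T (p5 → (p5 ∨ p1)).
          branch 2.1.1 (add T (p2 ∧ p4), F (p5 → (p5 ∨ p1))):
            T (p2 ∧ p4): α-rule — add T p2, T p4.
            F (p5 → (p5 ∨ p1)): α-rule — add T p5, F (p5 ∨ p1).
            F (p5 ∨ p1): α-rule — add F p5, F p1.
            × closes — contains both p5 and ¬p5.
          branch 2.1.2 (add F (p2 ∧ p4), T (p5 → (p5 ∨ p1))):
            F (p2 ∧ p4): β-rule — branch into F p2  //  F p4.
              branch 2.1.2.1 (add F p2):
                × closes — contains both p2 and ¬p2.
              branch 2.1.2.2 (add F p4):
                × closes — contains both p4 and ¬p4.
      branch 2.2 (add F p3, T ¬p3):
        × closes — contains both p3 and ¬p3.
7 branches closed, 3 open.
An open branch gives a countermodel: p2=false, p3=true, p4=true, p5=false (unmentioned atoms arbitrary); the premises hold there but the conclusion fails.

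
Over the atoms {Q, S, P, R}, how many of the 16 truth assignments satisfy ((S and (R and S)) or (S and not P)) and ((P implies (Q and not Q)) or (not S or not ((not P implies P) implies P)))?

4

Initial set: {(((S and (R and S)) or (S and not P)) and ((P implies (Q and not Q)) or (not S or not ((not P implies P) implies P))))}.
(((S and (R and S)) or (S and not P)) and ((P implies (Q and not Q)) or (not S or not ((not P implies P) implies P)))): α-rule — add ((S and (R and S)) or (S and not P)), ((P implies (Q and not Q)) or (not S or not ((not P implies P) implies P))).
((S and (R and S)) or (S and not P)): β-rule — branch into (S and (R and S))  //  (S and not P).
  branch 1 (add (S and (R and S))):
    (S and (R and S)): α-rule — add S, (R and S).
    (R and S): α-rule — add R, S.
    ((P implies (Q and not Q)) or (not S or not ((not P implies P) implies P))): β-rule — branch into (P implies (Q and not Q))  //  (not S or not ((not P implies P) implies P)).
      branch 1.1 (add (P implies (Q and not Q))):
        (P implies (Q and not Q)): β-rule — branch into not P  //  (Q and not Q).
          branch 1.1.1 (add not P):
            ○ open, literals {P=0, R=1, S=1}.
          branch 1.1.2 (add (Q and not Q)):
            (Q and not Q): α-rule — add Q, not Q.
            × closes — contains both Q and not Q.
      branch 1.2 (add (not S or not ((not P implies P) implies P))):
        (not S or not ((not P implies P) implies P)): β-rule — branch into not S  //  not ((not P implies P) implies P).
          branch 1.2.1 (add not S):
            × closes — contains both S and not S.
          branch 1.2.2 (add not ((not P implies P) implies P)):
            not ((not P implies P) implies P): α-rule — add (not P implies P), not P.
            (not P implies P): β-rule — branch into not not P  //  P.
              branch 1.2.2.1 (add not not P):
                × closes — contains both P and not P.
              branch 1.2.2.2 (add P):
                × closes — contains both P and not P.
  branch 2 (add (S and not P)):
    (S and not P): α-rule — add S, not P.
    ((P implies (Q and not Q)) or (not S or not ((not P implies P) implies P))): β-rule — branch into (P implies (Q and not Q))  //  (not S or not ((not P implies P) implies P)).
      branch 2.1 (add (P implies (Q and not Q))):
        (P implies (Q and not Q)): β-rule — branch into not P  //  (Q and not Q).
          branch 2.1.1 (add not P):
            ○ open, literals {P=0, S=1}.
          branch 2.1.2 (add (Q and not Q)):
            (Q and not Q): α-rule — add Q, not Q.
            × closes — contains both Q and not Q.
      branch 2.2 (add (not S or not ((not P implies P) implies P))):
        (not S or not ((not P implies P) implies P)): β-rule — branch into not S  //  not ((not P implies P) implies P).
          branch 2.2.1 (add not S):
            × closes — contains both S and not S.
          branch 2.2.2 (add not ((not P implies P) implies P)):
            not ((not P implies P) implies P): α-rule — add (not P implies P), not P.
            (not P implies P): β-rule — branch into not not P  //  P.
              branch 2.2.2.1 (add not not P):
                × closes — contains both P and not P.
              branch 2.2.2.2 (add P):
                × closes — contains both P and not P.
8 branches closed, 2 open.
Each open branch fixes some atoms; the unmentioned ones are free. Counting distinct full assignments: branch {P=0, R=1, S=1} (Q) contributes 2 new; branch {P=0, S=1} (Q, R) contributes 2 new. Total: 4.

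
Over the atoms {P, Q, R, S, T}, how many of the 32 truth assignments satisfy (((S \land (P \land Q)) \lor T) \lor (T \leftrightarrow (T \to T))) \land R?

9

Initial set: {((((S \land (P \land Q)) \lor T) \lor (T \leftrightarrow (T \to T))) \land R)}.
((((S \land (P \land Q)) \lor T) \lor (T \leftrightarrow (T \to T))) \land R): α-rule — add (((S \land (P \land Q)) \lor T) \lor (T \leftrightarrow (T \to T))), R.
(((S \land (P \land Q)) \lor T) \lor (T \leftrightarrow (T \to T))): β-rule — branch into ((S \land (P \land Q)) \lor T)  //  (T \leftrightarrow (T \to T)).
  branch 1 (add ((S \land (P \land Q)) \lor T)):
    ((S \land (P \land Q)) \lor T): β-rule — branch into (S \land (P \land Q))  //  T.
      branch 1.1 (add (S \land (P \land Q))):
        (S \land (P \land Q)): α-rule — add S, (P \land Q).
        (P \land Q): α-rule — add P, Q.
        ○ open, literals {P=true, Q=true, R=true, S=true}.
      branch 1.2 (add T):
        ○ open, literals {R=true, T=true}.
  branch 2 (add (T \leftrightarrow (T \to T))):
    (T \leftrightarrow (T \to T)): β-rule — branch into T, (T \to T)  //  \lnot T, \lnot (T \to T).
      branch 2.1 (add T, (T \to T)):
        (T \to T): β-rule — branch into \lnot T  //  T.
          branch 2.1.1 (add \lnot T):
            × closes — contains both T and \lnot T.
          branch 2.1.2 (add T):
            ○ open, literals {R=true, T=true}.
      branch 2.2 (add \lnot T, \lnot (T \to T)):
        \lnot (T \to T): α-rule — add T, \lnot T.
        × closes — contains both T and \lnot T.
2 branches closed, 3 open.
Each open branch fixes some atoms; the unmentioned ones are free. Counting distinct full assignments: branch {P=true, Q=true, R=true, S=true} (T) contributes 2 new; branch {R=true, T=true} (P, Q, S) contributes 7 new; branch {R=true, T=true} (P, Q, S) contributes 0 new. Total: 9.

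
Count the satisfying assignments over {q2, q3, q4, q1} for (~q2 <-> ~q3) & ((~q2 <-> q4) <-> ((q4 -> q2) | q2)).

Initial set: {((~q2 <-> ~q3) & ((~q2 <-> q4) <-> ((q4 -> q2) | q2)))}.
((~q2 <-> ~q3) & ((~q2 <-> q4) <-> ((q4 -> q2) | q2))): α-rule — add (~q2 <-> ~q3), ((~q2 <-> q4) <-> ((q4 -> q2) | q2)).
(~q2 <-> ~q3): β-rule — branch into ~q2, ~q3  //  ~~q2, ~~q3.
  branch 1 (add ~q2, ~q3):
    ((~q2 <-> q4) <-> ((q4 -> q2) | q2)): β-rule — branch into (~q2 <-> q4), ((q4 -> q2) | q2)  //  ~(~q2 <-> q4), ~((q4 -> q2) | q2).
      branch 1.1 (add (~q2 <-> q4), ((q4 -> q2) | q2)):
        (~q2 <-> q4): β-rule — branch into ~q2, q4  //  ~~q2, ~q4.
          branch 1.1.1 (add ~q2, q4):
            ((q4 -> q2) | q2): β-rule — branch into (q4 -> q2)  //  q2.
              branch 1.1.1.1 (add (q4 -> q2)):
                (q4 -> q2): β-rule — branch into ~q4  //  q2.
                  branch 1.1.1.1.1 (add ~q4):
                    × closes — contains both q4 and ~q4.
                  branch 1.1.1.1.2 (add q2):
                    × closes — contains both q2 and ~q2.
              branch 1.1.1.2 (add q2):
                × closes — contains both q2 and ~q2.
          branch 1.1.2 (add ~~q2, ~q4):
            × closes — contains both q2 and ~q2.
      branch 1.2 (add ~(~q2 <-> q4), ~((q4 -> q2) | q2)):
        ~((q4 -> q2) | q2): α-rule — add ~(q4 -> q2), ~q2.
        ~(q4 -> q2): α-rule — add q4, ~q2.
        ~(~q2 <-> q4): β-rule — branch into ~q2, ~q4  //  ~~q2, q4.
          branch 1.2.1 (add ~q2, ~q4):
            × closes — contains both q4 and ~q4.
          branch 1.2.2 (add ~~q2, q4):
            × closes — contains both q2 and ~q2.
  branch 2 (add ~~q2, ~~q3):
    ((~q2 <-> q4) <-> ((q4 -> q2) | q2)): β-rule — branch into (~q2 <-> q4), ((q4 -> q2) | q2)  //  ~(~q2 <-> q4), ~((q4 -> q2) | q2).
      branch 2.1 (add (~q2 <-> q4), ((q4 -> q2) | q2)):
        (~q2 <-> q4): β-rule — branch into ~q2, q4  //  ~~q2, ~q4.
          branch 2.1.1 (add ~q2, q4):
            × closes — contains both q2 and ~q2.
          branch 2.1.2 (add ~~q2, ~q4):
            ((q4 -> q2) | q2): β-rule — branch into (q4 -> q2)  //  q2.
              branch 2.1.2.1 (add (q4 -> q2)):
                (q4 -> q2): β-rule — branch into ~q4  //  q2.
                  branch 2.1.2.1.1 (add ~q4):
                    ○ open, literals {q2=1, q3=1, q4=0}.
                  branch 2.1.2.1.2 (add q2):
                    ○ open, literals {q2=1, q3=1, q4=0}.
              branch 2.1.2.2 (add q2):
                ○ open, literals {q2=1, q3=1, q4=0}.
      branch 2.2 (add ~(~q2 <-> q4), ~((q4 -> q2) | q2)):
        ~((q4 -> q2) | q2): α-rule — add ~(q4 -> q2), ~q2.
        × closes — contains both q2 and ~q2.
8 branches closed, 3 open.
Each open branch fixes some atoms; the unmentioned ones are free. Counting distinct full assignments: branch {q2=1, q3=1, q4=0} (q1) contributes 2 new; branch {q2=1, q3=1, q4=0} (q1) contributes 0 new; branch {q2=1, q3=1, q4=0} (q1) contributes 0 new. Total: 2.

2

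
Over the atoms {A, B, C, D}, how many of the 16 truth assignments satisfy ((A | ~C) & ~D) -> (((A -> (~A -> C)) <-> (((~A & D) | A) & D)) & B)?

Initial set: {(((A | ~C) & ~D) -> (((A -> (~A -> C)) <-> (((~A & D) | A) & D)) & B))}.
(((A | ~C) & ~D) -> (((A -> (~A -> C)) <-> (((~A & D) | A) & D)) & B)): β-rule — branch into ~((A | ~C) & ~D)  //  (((A -> (~A -> C)) <-> (((~A & D) | A) & D)) & B).
  branch 1 (add ~((A | ~C) & ~D)):
    ~((A | ~C) & ~D): β-rule — branch into ~(A | ~C)  //  ~~D.
      branch 1.1 (add ~(A | ~C)):
        ~(A | ~C): α-rule — add ~A, ~~C.
        ○ open, literals {A=0, C=1}.
      branch 1.2 (add ~~D):
        ○ open, literals {D=1}.
  branch 2 (add (((A -> (~A -> C)) <-> (((~A & D) | A) & D)) & B)):
    (((A -> (~A -> C)) <-> (((~A & D) | A) & D)) & B): α-rule — add ((A -> (~A -> C)) <-> (((~A & D) | A) & D)), B.
    ((A -> (~A -> C)) <-> (((~A & D) | A) & D)): β-rule — branch into (A -> (~A -> C)), (((~A & D) | A) & D)  //  ~(A -> (~A -> C)), ~(((~A & D) | A) & D).
      branch 2.1 (add (A -> (~A -> C)), (((~A & D) | A) & D)):
        (((~A & D) | A) & D): α-rule — add ((~A & D) | A), D.
        (A -> (~A -> C)): β-rule — branch into ~A  //  (~A -> C).
          branch 2.1.1 (add ~A):
            ((~A & D) | A): β-rule — branch into (~A & D)  //  A.
              branch 2.1.1.1 (add (~A & D)):
                (~A & D): α-rule — add ~A, D.
                ○ open, literals {A=0, B=1, D=1}.
              branch 2.1.1.2 (add A):
                × closes — contains both A and ~A.
          branch 2.1.2 (add (~A -> C)):
            ((~A & D) | A): β-rule — branch into (~A & D)  //  A.
              branch 2.1.2.1 (add (~A & D)):
                (~A & D): α-rule — add ~A, D.
                (~A -> C): β-rule — branch into ~~A  //  C.
                  branch 2.1.2.1.1 (add ~~A):
                    × closes — contains both A and ~A.
                  branch 2.1.2.1.2 (add C):
                    ○ open, literals {A=0, B=1, C=1, D=1}.
              branch 2.1.2.2 (add A):
                (~A -> C): β-rule — branch into ~~A  //  C.
                  branch 2.1.2.2.1 (add ~~A):
                    ○ open, literals {A=1, B=1, D=1}.
                  branch 2.1.2.2.2 (add C):
                    ○ open, literals {A=1, B=1, C=1, D=1}.
      branch 2.2 (add ~(A -> (~A -> C)), ~(((~A & D) | A) & D)):
        ~(A -> (~A -> C)): α-rule — add A, ~(~A -> C).
        ~(~A -> C): α-rule — add ~A, ~C.
        × closes — contains both A and ~A.
3 branches closed, 6 open.
Each open branch fixes some atoms; the unmentioned ones are free. Counting distinct full assignments: branch {A=0, C=1} (B, D) contributes 4 new; branch {D=1} (A, B, C) contributes 6 new; branch {A=0, B=1, D=1} (C) contributes 0 new; branch {A=0, B=1, C=1, D=1} (none free) contributes 0 new; branch {A=1, B=1, D=1} (C) contributes 0 new; branch {A=1, B=1, C=1, D=1} (none free) contributes 0 new. Total: 10.

10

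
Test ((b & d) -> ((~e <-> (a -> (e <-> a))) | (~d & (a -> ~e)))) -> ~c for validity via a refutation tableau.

Assume the negation and expand:
Initial set: {~(((b & d) -> ((~e <-> (a -> (e <-> a))) | (~d & (a -> ~e)))) -> ~c)}.
~(((b & d) -> ((~e <-> (a -> (e <-> a))) | (~d & (a -> ~e)))) -> ~c): α-rule — add ((b & d) -> ((~e <-> (a -> (e <-> a))) | (~d & (a -> ~e)))), ~~c.
((b & d) -> ((~e <-> (a -> (e <-> a))) | (~d & (a -> ~e)))): β-rule — branch into ~(b & d)  //  ((~e <-> (a -> (e <-> a))) | (~d & (a -> ~e))).
  branch 1 (add ~(b & d)):
    ~(b & d): β-rule — branch into ~b  //  ~d.
      branch 1.1 (add ~b):
        ○ open, literals {b=false, c=true}.
      branch 1.2 (add ~d):
        ○ open, literals {c=true, d=false}.
  branch 2 (add ((~e <-> (a -> (e <-> a))) | (~d & (a -> ~e)))):
    ((~e <-> (a -> (e <-> a))) | (~d & (a -> ~e))): β-rule — branch into (~e <-> (a -> (e <-> a)))  //  (~d & (a -> ~e)).
      branch 2.1 (add (~e <-> (a -> (e <-> a)))):
        (~e <-> (a -> (e <-> a))): β-rule — branch into ~e, (a -> (e <-> a))  //  ~~e, ~(a -> (e <-> a)).
          branch 2.1.1 (add ~e, (a -> (e <-> a))):
            (a -> (e <-> a)): β-rule — branch into ~a  //  (e <-> a).
              branch 2.1.1.1 (add ~a):
                ○ open, literals {a=false, c=true, e=false}.
              branch 2.1.1.2 (add (e <-> a)):
                (e <-> a): β-rule — branch into e, a  //  ~e, ~a.
                  branch 2.1.1.2.1 (add e, a):
                    × closes — contains both e and ~e.
                  branch 2.1.1.2.2 (add ~e, ~a):
                    ○ open, literals {a=false, c=true, e=false}.
          branch 2.1.2 (add ~~e, ~(a -> (e <-> a))):
            ~(a -> (e <-> a)): α-rule — add a, ~(e <-> a).
            ~(e <-> a): β-rule — branch into e, ~a  //  ~e, a.
              branch 2.1.2.1 (add e, ~a):
                × closes — contains both a and ~a.
              branch 2.1.2.2 (add ~e, a):
                × closes — contains both e and ~e.
      branch 2.2 (add (~d & (a -> ~e))):
        (~d & (a -> ~e)): α-rule — add ~d, (a -> ~e).
        (a -> ~e): β-rule — branch into ~a  //  ~e.
          branch 2.2.1 (add ~a):
            ○ open, literals {a=false, c=true, d=false}.
          branch 2.2.2 (add ~e):
            ○ open, literals {c=true, d=false, e=false}.
3 branches closed, 6 open.
An open branch gives a countermodel: b=false, c=true (unmentioned atoms arbitrary); under it the original formula is false.

Not valid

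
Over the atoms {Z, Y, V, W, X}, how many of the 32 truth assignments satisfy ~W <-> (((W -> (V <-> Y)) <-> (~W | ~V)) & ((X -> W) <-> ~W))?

24

Initial set: {(~W <-> (((W -> (V <-> Y)) <-> (~W | ~V)) & ((X -> W) <-> ~W)))}.
(~W <-> (((W -> (V <-> Y)) <-> (~W | ~V)) & ((X -> W) <-> ~W))): β-rule — branch into ~W, (((W -> (V <-> Y)) <-> (~W | ~V)) & ((X -> W) <-> ~W))  //  ~~W, ~(((W -> (V <-> Y)) <-> (~W | ~V)) & ((X -> W) <-> ~W)).
  branch 1 (add ~W, (((W -> (V <-> Y)) <-> (~W | ~V)) & ((X -> W) <-> ~W))):
    (((W -> (V <-> Y)) <-> (~W | ~V)) & ((X -> W) <-> ~W)): α-rule — add ((W -> (V <-> Y)) <-> (~W | ~V)), ((X -> W) <-> ~W).
    ((W -> (V <-> Y)) <-> (~W | ~V)): β-rule — branch into (W -> (V <-> Y)), (~W | ~V)  //  ~(W -> (V <-> Y)), ~(~W | ~V).
      branch 1.1 (add (W -> (V <-> Y)), (~W | ~V)):
        ((X -> W) <-> ~W): β-rule — branch into (X -> W), ~W  //  ~(X -> W), ~~W.
          branch 1.1.1 (add (X -> W), ~W):
            (W -> (V <-> Y)): β-rule — branch into ~W  //  (V <-> Y).
              branch 1.1.1.1 (add ~W):
                (~W | ~V): β-rule — branch into ~W  //  ~V.
                  branch 1.1.1.1.1 (add ~W):
                    (X -> W): β-rule — branch into ~X  //  W.
                      branch 1.1.1.1.1.1 (add ~X):
                        ○ open, literals {W=false, X=false}.
                      branch 1.1.1.1.1.2 (add W):
                        × closes — contains both W and ~W.
                  branch 1.1.1.1.2 (add ~V):
                    (X -> W): β-rule — branch into ~X  //  W.
                      branch 1.1.1.1.2.1 (add ~X):
                        ○ open, literals {V=false, W=false, X=false}.
                      branch 1.1.1.1.2.2 (add W):
                        × closes — contains both W and ~W.
              branch 1.1.1.2 (add (V <-> Y)):
                (~W | ~V): β-rule — branch into ~W  //  ~V.
                  branch 1.1.1.2.1 (add ~W):
                    (X -> W): β-rule — branch into ~X  //  W.
                      branch 1.1.1.2.1.1 (add ~X):
                        (V <-> Y): β-rule — branch into V, Y  //  ~V, ~Y.
                          branch 1.1.1.2.1.1.1 (add V, Y):
                            ○ open, literals {V=true, W=false, X=false, Y=true}.
                          branch 1.1.1.2.1.1.2 (add ~V, ~Y):
                            ○ open, literals {V=false, W=false, X=false, Y=false}.
                      branch 1.1.1.2.1.2 (add W):
                        × closes — contains both W and ~W.
                  branch 1.1.1.2.2 (add ~V):
                    (X -> W): β-rule — branch into ~X  //  W.
                      branch 1.1.1.2.2.1 (add ~X):
                        (V <-> Y): β-rule — branch into V, Y  //  ~V, ~Y.
                          branch 1.1.1.2.2.1.1 (add V, Y):
                            × closes — contains both V and ~V.
                          branch 1.1.1.2.2.1.2 (add ~V, ~Y):
                            ○ open, literals {V=false, W=false, X=false, Y=false}.
                      branch 1.1.1.2.2.2 (add W):
                        × closes — contains both W and ~W.
          branch 1.1.2 (add ~(X -> W), ~~W):
            × closes — contains both W and ~W.
      branch 1.2 (add ~(W -> (V <-> Y)), ~(~W | ~V)):
        ~(W -> (V <-> Y)): α-rule — add W, ~(V <-> Y).
        × closes — contains both W and ~W.
  branch 2 (add ~~W, ~(((W -> (V <-> Y)) <-> (~W | ~V)) & ((X -> W) <-> ~W))):
    ~(((W -> (V <-> Y)) <-> (~W | ~V)) & ((X -> W) <-> ~W)): β-rule — branch into ~((W -> (V <-> Y)) <-> (~W | ~V))  //  ~((X -> W) <-> ~W).
      branch 2.1 (add ~((W -> (V <-> Y)) <-> (~W | ~V))):
        ~((W -> (V <-> Y)) <-> (~W | ~V)): β-rule — branch into (W -> (V <-> Y)), ~(~W | ~V)  //  ~(W -> (V <-> Y)), (~W | ~V).
          branch 2.1.1 (add (W -> (V <-> Y)), ~(~W | ~V)):
            ~(~W | ~V): α-rule — add ~~W, ~~V.
            (W -> (V <-> Y)): β-rule — branch into ~W  //  (V <-> Y).
              branch 2.1.1.1 (add ~W):
                × closes — contains both W and ~W.
              branch 2.1.1.2 (add (V <-> Y)):
                (V <-> Y): β-rule — branch into V, Y  //  ~V, ~Y.
                  branch 2.1.1.2.1 (add V, Y):
                    ○ open, literals {V=true, W=true, Y=true}.
                  branch 2.1.1.2.2 (add ~V, ~Y):
                    × closes — contains both V and ~V.
          branch 2.1.2 (add ~(W -> (V <-> Y)), (~W | ~V)):
            ~(W -> (V <-> Y)): α-rule — add W, ~(V <-> Y).
            (~W | ~V): β-rule — branch into ~W  //  ~V.
              branch 2.1.2.1 (add ~W):
                × closes — contains both W and ~W.
              branch 2.1.2.2 (add ~V):
                ~(V <-> Y): β-rule — branch into V, ~Y  //  ~V, Y.
                  branch 2.1.2.2.1 (add V, ~Y):
                    × closes — contains both V and ~V.
                  branch 2.1.2.2.2 (add ~V, Y):
                    ○ open, literals {V=false, W=true, Y=true}.
      branch 2.2 (add ~((X -> W) <-> ~W)):
        ~((X -> W) <-> ~W): β-rule — branch into (X -> W), ~~W  //  ~(X -> W), ~W.
          branch 2.2.1 (add (X -> W), ~~W):
            (X -> W): β-rule — branch into ~X  //  W.
              branch 2.2.1.1 (add ~X):
                ○ open, literals {W=true, X=false}.
              branch 2.2.1.2 (add W):
                ○ open, literals {W=true}.
          branch 2.2.2 (add ~(X -> W), ~W):
            × closes — contains both W and ~W.
12 branches closed, 9 open.
Each open branch fixes some atoms; the unmentioned ones are free. Counting distinct full assignments: branch {W=false, X=false} (Z, Y, V) contributes 8 new; branch {V=false, W=false, X=false} (Z, Y) contributes 0 new; branch {V=true, W=false, X=false, Y=true} (Z) contributes 0 new; branch {V=false, W=false, X=false, Y=false} (Z) contributes 0 new; branch {V=false, W=false, X=false, Y=false} (Z) contributes 0 new; branch {V=true, W=true, Y=true} (Z, X) contributes 4 new; branch {V=false, W=true, Y=true} (Z, X) contributes 4 new; branch {W=true, X=false} (Z, Y, V) contributes 4 new; branch {W=true} (Z, Y, V, X) contributes 4 new. Total: 24.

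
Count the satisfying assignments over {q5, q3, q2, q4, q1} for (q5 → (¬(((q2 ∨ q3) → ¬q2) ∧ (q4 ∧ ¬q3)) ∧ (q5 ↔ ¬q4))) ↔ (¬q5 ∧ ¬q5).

Initial set: {T ((q5 → (¬(((q2 ∨ q3) → ¬q2) ∧ (q4 ∧ ¬q3)) ∧ (q5 ↔ ¬q4))) ↔ (¬q5 ∧ ¬q5))}.
T ((q5 → (¬(((q2 ∨ q3) → ¬q2) ∧ (q4 ∧ ¬q3)) ∧ (q5 ↔ ¬q4))) ↔ (¬q5 ∧ ¬q5)): β-rule — branch into T (q5 → (¬(((q2 ∨ q3) → ¬q2) ∧ (q4 ∧ ¬q3)) ∧ (q5 ↔ ¬q4))), T (¬q5 ∧ ¬q5)  //  F (q5 → (¬(((q2 ∨ q3) → ¬q2) ∧ (q4 ∧ ¬q3)) ∧ (q5 ↔ ¬q4))), F (¬q5 ∧ ¬q5).
  branch 1 (add T (q5 → (¬(((q2 ∨ q3) → ¬q2) ∧ (q4 ∧ ¬q3)) ∧ (q5 ↔ ¬q4))), T (¬q5 ∧ ¬q5)):
    T (¬q5 ∧ ¬q5): α-rule — add T ¬q5, T ¬q5.
    T (q5 → (¬(((q2 ∨ q3) → ¬q2) ∧ (q4 ∧ ¬q3)) ∧ (q5 ↔ ¬q4))): β-rule — branch into F q5  //  T (¬(((q2 ∨ q3) → ¬q2) ∧ (q4 ∧ ¬q3)) ∧ (q5 ↔ ¬q4)).
      branch 1.1 (add F q5):
        ○ open, literals {q5=false}.
      branch 1.2 (add T (¬(((q2 ∨ q3) → ¬q2) ∧ (q4 ∧ ¬q3)) ∧ (q5 ↔ ¬q4))):
        T (¬(((q2 ∨ q3) → ¬q2) ∧ (q4 ∧ ¬q3)) ∧ (q5 ↔ ¬q4)): α-rule — add T ¬(((q2 ∨ q3) → ¬q2) ∧ (q4 ∧ ¬q3)), T (q5 ↔ ¬q4).
        T ¬(((q2 ∨ q3) → ¬q2) ∧ (q4 ∧ ¬q3)): β-rule — branch into F ((q2 ∨ q3) → ¬q2)  //  F (q4 ∧ ¬q3).
          branch 1.2.1 (add F ((q2 ∨ q3) → ¬q2)):
            F ((q2 ∨ q3) → ¬q2): α-rule — add T (q2 ∨ q3), F ¬q2.
            T (q5 ↔ ¬q4): β-rule — branch into T q5, T ¬q4  //  F q5, F ¬q4.
              branch 1.2.1.1 (add T q5, T ¬q4):
                × closes — contains both q5 and ¬q5.
              branch 1.2.1.2 (add F q5, F ¬q4):
                T (q2 ∨ q3): β-rule — branch into T q2  //  T q3.
                  branch 1.2.1.2.1 (add T q2):
                    ○ open, literals {q2=true, q4=true, q5=false}.
                  branch 1.2.1.2.2 (add T q3):
                    ○ open, literals {q2=true, q3=true, q4=true, q5=false}.
          branch 1.2.2 (add F (q4 ∧ ¬q3)):
            T (q5 ↔ ¬q4): β-rule — branch into T q5, T ¬q4  //  F q5, F ¬q4.
              branch 1.2.2.1 (add T q5, T ¬q4):
                × closes — contains both q5 and ¬q5.
              branch 1.2.2.2 (add F q5, F ¬q4):
                F (q4 ∧ ¬q3): β-rule — branch into F q4  //  F ¬q3.
                  branch 1.2.2.2.1 (add F q4):
                    × closes — contains both q4 and ¬q4.
                  branch 1.2.2.2.2 (add F ¬q3):
                    ○ open, literals {q3=true, q4=true, q5=false}.
  branch 2 (add F (q5 → (¬(((q2 ∨ q3) → ¬q2) ∧ (q4 ∧ ¬q3)) ∧ (q5 ↔ ¬q4))), F (¬q5 ∧ ¬q5)):
    F (q5 → (¬(((q2 ∨ q3) → ¬q2) ∧ (q4 ∧ ¬q3)) ∧ (q5 ↔ ¬q4))): α-rule — add T q5, F (¬(((q2 ∨ q3) → ¬q2) ∧ (q4 ∧ ¬q3)) ∧ (q5 ↔ ¬q4)).
    F (¬q5 ∧ ¬q5): β-rule — branch into F ¬q5  //  F ¬q5.
      branch 2.1 (add F ¬q5):
        F (¬(((q2 ∨ q3) → ¬q2) ∧ (q4 ∧ ¬q3)) ∧ (q5 ↔ ¬q4)): β-rule — branch into F ¬(((q2 ∨ q3) → ¬q2) ∧ (q4 ∧ ¬q3))  //  F (q5 ↔ ¬q4).
          branch 2.1.1 (add F ¬(((q2 ∨ q3) → ¬q2) ∧ (q4 ∧ ¬q3))):
            F ¬(((q2 ∨ q3) → ¬q2) ∧ (q4 ∧ ¬q3)): α-rule — add T ((q2 ∨ q3) → ¬q2), T (q4 ∧ ¬q3).
            T (q4 ∧ ¬q3): α-rule — add T q4, T ¬q3.
            T ((q2 ∨ q3) → ¬q2): β-rule — branch into F (q2 ∨ q3)  //  T ¬q2.
              branch 2.1.1.1 (add F (q2 ∨ q3)):
                F (q2 ∨ q3): α-rule — add F q2, F q3.
                ○ open, literals {q2=false, q3=false, q4=true, q5=true}.
              branch 2.1.1.2 (add T ¬q2):
                ○ open, literals {q2=false, q3=false, q4=true, q5=true}.
          branch 2.1.2 (add F (q5 ↔ ¬q4)):
            F (q5 ↔ ¬q4): β-rule — branch into T q5, F ¬q4  //  F q5, T ¬q4.
              branch 2.1.2.1 (add T q5, F ¬q4):
                ○ open, literals {q4=true, q5=true}.
              branch 2.1.2.2 (add F q5, T ¬q4):
                × closes — contains both q5 and ¬q5.
      branch 2.2 (add F ¬q5):
        F (¬(((q2 ∨ q3) → ¬q2) ∧ (q4 ∧ ¬q3)) ∧ (q5 ↔ ¬q4)): β-rule — branch into F ¬(((q2 ∨ q3) → ¬q2) ∧ (q4 ∧ ¬q3))  //  F (q5 ↔ ¬q4).
          branch 2.2.1 (add F ¬(((q2 ∨ q3) → ¬q2) ∧ (q4 ∧ ¬q3))):
            F ¬(((q2 ∨ q3) → ¬q2) ∧ (q4 ∧ ¬q3)): α-rule — add T ((q2 ∨ q3) → ¬q2), T (q4 ∧ ¬q3).
            T (q4 ∧ ¬q3): α-rule — add T q4, T ¬q3.
            T ((q2 ∨ q3) → ¬q2): β-rule — branch into F (q2 ∨ q3)  //  T ¬q2.
              branch 2.2.1.1 (add F (q2 ∨ q3)):
                F (q2 ∨ q3): α-rule — add F q2, F q3.
                ○ open, literals {q2=false, q3=false, q4=true, q5=true}.
              branch 2.2.1.2 (add T ¬q2):
                ○ open, literals {q2=false, q3=false, q4=true, q5=true}.
          branch 2.2.2 (add F (q5 ↔ ¬q4)):
            F (q5 ↔ ¬q4): β-rule — branch into T q5, F ¬q4  //  F q5, T ¬q4.
              branch 2.2.2.1 (add T q5, F ¬q4):
                ○ open, literals {q4=true, q5=true}.
              branch 2.2.2.2 (add F q5, T ¬q4):
                × closes — contains both q5 and ¬q5.
5 branches closed, 10 open.
Each open branch fixes some atoms; the unmentioned ones are free. Counting distinct full assignments: branch {q5=false} (q3, q2, q4, q1) contributes 16 new; branch {q2=true, q4=true, q5=false} (q3, q1) contributes 0 new; branch {q2=true, q3=true, q4=true, q5=false} (q1) contributes 0 new; branch {q3=true, q4=true, q5=false} (q2, q1) contributes 0 new; branch {q2=false, q3=false, q4=true, q5=true} (q1) contributes 2 new; branch {q2=false, q3=false, q4=true, q5=true} (q1) contributes 0 new; branch {q4=true, q5=true} (q3, q2, q1) contributes 6 new; branch {q2=false, q3=false, q4=true, q5=true} (q1) contributes 0 new; branch {q2=false, q3=false, q4=true, q5=true} (q1) contributes 0 new; branch {q4=true, q5=true} (q3, q2, q1) contributes 0 new. Total: 24.

24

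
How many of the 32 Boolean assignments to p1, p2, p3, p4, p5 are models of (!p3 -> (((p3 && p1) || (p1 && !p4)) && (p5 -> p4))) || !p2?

25

Initial set: {((!p3 -> (((p3 && p1) || (p1 && !p4)) && (p5 -> p4))) || !p2)}.
((!p3 -> (((p3 && p1) || (p1 && !p4)) && (p5 -> p4))) || !p2): β-rule — branch into (!p3 -> (((p3 && p1) || (p1 && !p4)) && (p5 -> p4)))  //  !p2.
  branch 1 (add (!p3 -> (((p3 && p1) || (p1 && !p4)) && (p5 -> p4)))):
    (!p3 -> (((p3 && p1) || (p1 && !p4)) && (p5 -> p4))): β-rule — branch into !!p3  //  (((p3 && p1) || (p1 && !p4)) && (p5 -> p4)).
      branch 1.1 (add !!p3):
        ○ open, literals {p3=T}.
      branch 1.2 (add (((p3 && p1) || (p1 && !p4)) && (p5 -> p4))):
        (((p3 && p1) || (p1 && !p4)) && (p5 -> p4)): α-rule — add ((p3 && p1) || (p1 && !p4)), (p5 -> p4).
        ((p3 && p1) || (p1 && !p4)): β-rule — branch into (p3 && p1)  //  (p1 && !p4).
          branch 1.2.1 (add (p3 && p1)):
            (p3 && p1): α-rule — add p3, p1.
            (p5 -> p4): β-rule — branch into !p5  //  p4.
              branch 1.2.1.1 (add !p5):
                ○ open, literals {p1=T, p3=T, p5=F}.
              branch 1.2.1.2 (add p4):
                ○ open, literals {p1=T, p3=T, p4=T}.
          branch 1.2.2 (add (p1 && !p4)):
            (p1 && !p4): α-rule — add p1, !p4.
            (p5 -> p4): β-rule — branch into !p5  //  p4.
              branch 1.2.2.1 (add !p5):
                ○ open, literals {p1=T, p4=F, p5=F}.
              branch 1.2.2.2 (add p4):
                × closes — contains both p4 and !p4.
  branch 2 (add !p2):
    ○ open, literals {p2=F}.
1 branch closed, 5 open.
Each open branch fixes some atoms; the unmentioned ones are free. Counting distinct full assignments: branch {p3=T} (p1, p2, p4, p5) contributes 16 new; branch {p1=T, p3=T, p5=F} (p2, p4) contributes 0 new; branch {p1=T, p3=T, p4=T} (p2, p5) contributes 0 new; branch {p1=T, p4=F, p5=F} (p2, p3) contributes 2 new; branch {p2=F} (p1, p3, p4, p5) contributes 7 new. Total: 25.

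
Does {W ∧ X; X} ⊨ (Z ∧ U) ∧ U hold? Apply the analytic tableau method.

No

Initial set: {(W ∧ X); X; ¬((Z ∧ U) ∧ U)}.
(W ∧ X): α-rule — add W, X.
¬((Z ∧ U) ∧ U): β-rule — branch into ¬(Z ∧ U)  //  ¬U.
  branch 1 (add ¬(Z ∧ U)):
    ¬(Z ∧ U): β-rule — branch into ¬Z  //  ¬U.
      branch 1.1 (add ¬Z):
        ○ open, literals {W=1, X=1, Z=0}.
      branch 1.2 (add ¬U):
        ○ open, literals {U=0, W=1, X=1}.
  branch 2 (add ¬U):
    ○ open, literals {U=0, W=1, X=1}.
0 branches closed, 3 open.
An open branch gives a countermodel: W=1, X=1, Z=0 (unmentioned atoms arbitrary); the premises hold there but the conclusion fails.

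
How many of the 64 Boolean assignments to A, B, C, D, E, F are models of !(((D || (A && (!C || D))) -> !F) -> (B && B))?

22

Initial set: {!(((D || (A && (!C || D))) -> !F) -> (B && B))}.
!(((D || (A && (!C || D))) -> !F) -> (B && B)): α-rule — add ((D || (A && (!C || D))) -> !F), !(B && B).
((D || (A && (!C || D))) -> !F): β-rule — branch into !(D || (A && (!C || D)))  //  !F.
  branch 1 (add !(D || (A && (!C || D)))):
    !(D || (A && (!C || D))): α-rule — add !D, !(A && (!C || D)).
    !(B && B): β-rule — branch into !B  //  !B.
      branch 1.1 (add !B):
        !(A && (!C || D)): β-rule — branch into !A  //  !(!C || D).
          branch 1.1.1 (add !A):
            ○ open, literals {A=0, B=0, D=0}.
          branch 1.1.2 (add !(!C || D)):
            !(!C || D): α-rule — add !!C, !D.
            ○ open, literals {B=0, C=1, D=0}.
      branch 1.2 (add !B):
        !(A && (!C || D)): β-rule — branch into !A  //  !(!C || D).
          branch 1.2.1 (add !A):
            ○ open, literals {A=0, B=0, D=0}.
          branch 1.2.2 (add !(!C || D)):
            !(!C || D): α-rule — add !!C, !D.
            ○ open, literals {B=0, C=1, D=0}.
  branch 2 (add !F):
    !(B && B): β-rule — branch into !B  //  !B.
      branch 2.1 (add !B):
        ○ open, literals {B=0, F=0}.
      branch 2.2 (add !B):
        ○ open, literals {B=0, F=0}.
0 branches closed, 6 open.
Each open branch fixes some atoms; the unmentioned ones are free. Counting distinct full assignments: branch {A=0, B=0, D=0} (C, E, F) contributes 8 new; branch {B=0, C=1, D=0} (A, E, F) contributes 4 new; branch {A=0, B=0, D=0} (C, E, F) contributes 0 new; branch {B=0, C=1, D=0} (A, E, F) contributes 0 new; branch {B=0, F=0} (A, C, D, E) contributes 10 new; branch {B=0, F=0} (A, C, D, E) contributes 0 new. Total: 22.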